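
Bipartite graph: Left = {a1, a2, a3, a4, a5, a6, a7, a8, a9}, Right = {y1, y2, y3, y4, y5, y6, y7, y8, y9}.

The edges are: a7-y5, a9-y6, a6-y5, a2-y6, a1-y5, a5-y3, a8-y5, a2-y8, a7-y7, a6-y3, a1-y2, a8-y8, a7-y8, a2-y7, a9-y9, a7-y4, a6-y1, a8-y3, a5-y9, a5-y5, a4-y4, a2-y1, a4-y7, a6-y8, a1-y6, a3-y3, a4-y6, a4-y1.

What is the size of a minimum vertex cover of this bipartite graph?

The 9 edges a1–y2, a2–y1, a3–y3, a4–y4, a5–y9, a6–y5, a7–y7, a8–y8, a9–y6 form a matching, so any vertex cover needs at least 9 vertices (one per matched edge).
Conversely {a1, a2, a3, a4, a5, a6, a7, a8, a9} meets every edge and has exactly 9 vertices, so 9 is optimal.

9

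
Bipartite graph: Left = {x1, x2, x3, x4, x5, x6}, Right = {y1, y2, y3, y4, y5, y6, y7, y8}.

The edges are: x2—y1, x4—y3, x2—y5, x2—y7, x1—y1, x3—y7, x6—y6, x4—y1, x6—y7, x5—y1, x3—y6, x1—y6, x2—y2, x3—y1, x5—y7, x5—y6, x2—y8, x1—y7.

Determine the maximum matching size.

5

A valid assignment of size 5: x1→y6, x2→y2, x3→y1, x4→y3, x5→y7.
The set {x1, x3, x5, x6} has only 3 neighbours ({y1, y6, y7}), so by Hall's theorem at most 5 of the 6 left vertices can be matched.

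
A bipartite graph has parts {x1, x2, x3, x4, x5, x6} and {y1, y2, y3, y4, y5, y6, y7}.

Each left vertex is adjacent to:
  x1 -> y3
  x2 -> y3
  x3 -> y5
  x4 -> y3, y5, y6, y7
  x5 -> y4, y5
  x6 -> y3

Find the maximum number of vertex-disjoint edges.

4

One maximum matching: x1→y3, x3→y5, x4→y6, x5→y4.
The set {x1, x2, x6} has only 1 neighbour ({y3}), so by Hall's theorem at most 4 of the 6 left vertices can be matched.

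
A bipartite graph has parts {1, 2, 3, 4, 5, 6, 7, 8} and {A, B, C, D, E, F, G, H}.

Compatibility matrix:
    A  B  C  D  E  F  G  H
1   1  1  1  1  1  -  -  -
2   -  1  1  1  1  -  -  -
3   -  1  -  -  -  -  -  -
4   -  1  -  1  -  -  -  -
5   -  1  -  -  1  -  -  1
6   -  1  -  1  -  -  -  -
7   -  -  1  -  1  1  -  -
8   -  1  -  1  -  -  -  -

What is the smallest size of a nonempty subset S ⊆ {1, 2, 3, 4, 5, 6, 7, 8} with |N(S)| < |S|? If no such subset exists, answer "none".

3

Take S = {3, 4, 6}. Its neighbourhood is {B, D}, so |N(S)| = 2 < |S| = 3.
Every subset of size less than 3 has at least as many neighbours as members, so 3 is the minimum.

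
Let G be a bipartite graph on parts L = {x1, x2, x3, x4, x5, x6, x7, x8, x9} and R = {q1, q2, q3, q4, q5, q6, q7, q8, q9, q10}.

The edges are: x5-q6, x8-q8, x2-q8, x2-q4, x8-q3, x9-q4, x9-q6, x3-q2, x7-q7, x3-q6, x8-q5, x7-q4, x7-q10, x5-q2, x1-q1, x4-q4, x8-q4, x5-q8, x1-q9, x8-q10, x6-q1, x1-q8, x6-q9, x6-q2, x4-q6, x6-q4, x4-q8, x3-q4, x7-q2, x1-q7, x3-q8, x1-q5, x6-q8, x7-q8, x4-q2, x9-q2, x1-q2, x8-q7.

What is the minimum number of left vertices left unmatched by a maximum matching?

A valid assignment of size 8: x1–q9, x2–q4, x3–q2, x4–q6, x5–q8, x6–q1, x7–q10, x8–q7.
The set {x2, x3, x4, x5, x9} has only 4 neighbours ({q2, q4, q6, q8}), so by Hall's theorem at most 8 of the 9 left vertices can be matched.
That matches 8 of the 9, leaving 1 unmatched; no matching can do better.

1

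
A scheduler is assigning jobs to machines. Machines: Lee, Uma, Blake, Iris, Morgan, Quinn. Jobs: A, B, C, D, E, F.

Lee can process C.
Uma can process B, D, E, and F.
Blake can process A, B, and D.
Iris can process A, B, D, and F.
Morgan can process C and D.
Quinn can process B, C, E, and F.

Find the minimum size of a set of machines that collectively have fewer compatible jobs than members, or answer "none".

A matching saturating every machine exists, for instance Lee→C, Uma→E, Blake→A, Iris→F, Morgan→D, Quinn→B.
By Hall's marriage theorem, this means |N(S)| ≥ |S| for every subset S, so no violating subset exists.

none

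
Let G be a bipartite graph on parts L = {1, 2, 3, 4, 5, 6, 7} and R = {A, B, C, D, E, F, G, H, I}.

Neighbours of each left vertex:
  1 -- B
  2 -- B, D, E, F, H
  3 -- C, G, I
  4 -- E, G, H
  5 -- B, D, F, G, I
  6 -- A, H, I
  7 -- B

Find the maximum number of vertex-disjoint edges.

6

One maximum matching: 1→B, 2→H, 3→C, 4→E, 5→G, 6→I.
The set {1, 7} has only 1 neighbour ({B}), so by Hall's theorem at most 6 of the 7 left vertices can be matched.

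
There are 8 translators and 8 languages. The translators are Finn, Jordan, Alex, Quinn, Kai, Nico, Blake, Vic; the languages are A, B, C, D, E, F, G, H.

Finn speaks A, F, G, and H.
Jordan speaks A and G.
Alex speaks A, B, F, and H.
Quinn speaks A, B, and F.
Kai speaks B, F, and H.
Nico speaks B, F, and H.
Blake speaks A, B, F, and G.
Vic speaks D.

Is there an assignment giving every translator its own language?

The set {Finn, Jordan, Alex, Quinn, Kai, Nico, Blake} has only 5 neighbours ({A, B, F, G, H}), so by Hall's theorem at most 6 of the 8 translators can be matched.
Hence no matching covers every translator.

No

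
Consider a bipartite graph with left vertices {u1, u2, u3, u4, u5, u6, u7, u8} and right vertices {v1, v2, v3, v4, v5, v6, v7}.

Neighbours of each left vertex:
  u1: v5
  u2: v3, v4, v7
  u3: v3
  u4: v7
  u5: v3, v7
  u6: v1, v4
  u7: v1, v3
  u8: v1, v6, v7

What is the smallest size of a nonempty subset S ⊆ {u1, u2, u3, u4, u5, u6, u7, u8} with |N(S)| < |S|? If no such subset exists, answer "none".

Take S = {u3, u4, u5}. Its neighbourhood is {v3, v7}, so |N(S)| = 2 < |S| = 3.
Every subset of size less than 3 has at least as many neighbours as members, so 3 is the minimum.

3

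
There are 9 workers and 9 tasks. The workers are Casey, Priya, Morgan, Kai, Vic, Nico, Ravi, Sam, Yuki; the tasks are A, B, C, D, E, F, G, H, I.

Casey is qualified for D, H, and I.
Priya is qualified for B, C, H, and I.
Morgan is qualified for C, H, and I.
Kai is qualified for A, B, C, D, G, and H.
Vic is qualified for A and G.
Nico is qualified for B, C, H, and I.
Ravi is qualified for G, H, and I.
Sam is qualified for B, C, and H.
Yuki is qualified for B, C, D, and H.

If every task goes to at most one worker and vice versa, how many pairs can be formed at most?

7

For example, pair Casey→D, Priya→B, Morgan→C, Kai→H, Vic→A, Nico→I, Ravi→G.
The set {Casey, Priya, Morgan, Kai, Vic, Nico, Ravi, Sam, Yuki} has only 7 neighbours ({A, B, C, D, G, H, I}), so by Hall's theorem at most 7 of the 9 workers can be matched.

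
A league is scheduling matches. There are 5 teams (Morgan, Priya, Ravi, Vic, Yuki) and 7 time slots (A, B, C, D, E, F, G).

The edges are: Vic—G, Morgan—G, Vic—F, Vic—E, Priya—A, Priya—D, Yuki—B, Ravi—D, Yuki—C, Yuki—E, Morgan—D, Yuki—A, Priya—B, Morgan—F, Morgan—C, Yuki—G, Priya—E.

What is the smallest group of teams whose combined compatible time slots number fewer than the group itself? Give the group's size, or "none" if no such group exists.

A matching saturating every team exists, for instance Morgan→F, Priya→B, Ravi→D, Vic→E, Yuki→G.
By Hall's marriage theorem, this means |N(S)| ≥ |S| for every subset S, so no violating subset exists.

none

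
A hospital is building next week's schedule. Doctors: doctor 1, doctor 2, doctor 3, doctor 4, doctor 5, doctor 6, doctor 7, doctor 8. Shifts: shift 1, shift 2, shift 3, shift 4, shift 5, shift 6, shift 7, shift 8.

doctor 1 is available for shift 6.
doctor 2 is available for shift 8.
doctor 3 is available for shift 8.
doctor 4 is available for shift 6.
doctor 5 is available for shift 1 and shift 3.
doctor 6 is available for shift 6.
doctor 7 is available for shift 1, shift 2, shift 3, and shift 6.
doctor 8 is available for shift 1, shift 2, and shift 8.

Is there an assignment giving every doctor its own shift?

No

The set {doctor 1, doctor 2, doctor 3, doctor 4, doctor 6} has only 2 neighbours ({shift 6, shift 8}), so by Hall's theorem at most 5 of the 8 doctors can be matched.
Hence no matching covers every doctor.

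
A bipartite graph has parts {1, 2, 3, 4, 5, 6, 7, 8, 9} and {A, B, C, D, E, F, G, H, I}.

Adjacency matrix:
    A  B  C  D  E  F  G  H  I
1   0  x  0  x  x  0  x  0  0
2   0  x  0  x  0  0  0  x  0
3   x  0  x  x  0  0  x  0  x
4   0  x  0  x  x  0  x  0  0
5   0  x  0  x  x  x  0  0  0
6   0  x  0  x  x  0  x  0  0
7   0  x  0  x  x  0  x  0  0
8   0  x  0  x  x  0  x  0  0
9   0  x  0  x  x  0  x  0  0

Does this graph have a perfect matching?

No

The set {1, 4, 6, 7, 8, 9} has only 4 neighbours ({B, D, E, G}), so by Hall's theorem at most 7 of the 9 left vertices can be matched.
Hence no matching covers every left vertex.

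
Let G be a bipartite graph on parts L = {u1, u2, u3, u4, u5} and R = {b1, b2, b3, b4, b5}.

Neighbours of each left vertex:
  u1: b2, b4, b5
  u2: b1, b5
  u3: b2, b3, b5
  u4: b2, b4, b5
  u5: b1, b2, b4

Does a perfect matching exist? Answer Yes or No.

Yes

One maximum matching: u1→b5, u2→b1, u3→b3, u4→b2, u5→b4.
All 5 left vertices are covered.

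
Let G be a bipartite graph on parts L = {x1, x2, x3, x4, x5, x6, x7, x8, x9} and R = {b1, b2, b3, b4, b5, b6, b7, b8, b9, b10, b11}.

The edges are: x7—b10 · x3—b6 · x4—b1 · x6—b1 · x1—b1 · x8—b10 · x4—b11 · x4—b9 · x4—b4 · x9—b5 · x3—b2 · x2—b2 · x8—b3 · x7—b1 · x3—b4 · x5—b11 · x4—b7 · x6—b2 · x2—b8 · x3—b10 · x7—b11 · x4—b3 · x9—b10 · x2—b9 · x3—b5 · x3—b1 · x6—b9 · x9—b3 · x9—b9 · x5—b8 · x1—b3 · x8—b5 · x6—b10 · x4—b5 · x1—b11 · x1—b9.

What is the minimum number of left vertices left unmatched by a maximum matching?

A valid assignment of size 9: x1-b9, x2-b2, x3-b1, x4-b7, x5-b8, x6-b10, x7-b11, x8-b5, x9-b3.
All 9 left vertices are matched, so no larger matching exists.
That matches 9 of the 9, leaving 0 unmatched; no matching can do better.

0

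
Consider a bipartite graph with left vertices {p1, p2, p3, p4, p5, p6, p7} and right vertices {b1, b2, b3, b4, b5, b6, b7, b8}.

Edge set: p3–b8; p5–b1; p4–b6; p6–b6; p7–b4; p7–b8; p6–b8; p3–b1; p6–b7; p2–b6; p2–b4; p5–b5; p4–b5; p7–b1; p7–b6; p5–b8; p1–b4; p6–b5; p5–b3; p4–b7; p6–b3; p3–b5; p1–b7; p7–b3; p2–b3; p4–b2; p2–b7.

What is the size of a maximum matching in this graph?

For example, pair p1–b4, p2–b6, p3–b8, p4–b5, p5–b3, p6–b7, p7–b1.
This saturates every left vertex, so 7 is the maximum.

7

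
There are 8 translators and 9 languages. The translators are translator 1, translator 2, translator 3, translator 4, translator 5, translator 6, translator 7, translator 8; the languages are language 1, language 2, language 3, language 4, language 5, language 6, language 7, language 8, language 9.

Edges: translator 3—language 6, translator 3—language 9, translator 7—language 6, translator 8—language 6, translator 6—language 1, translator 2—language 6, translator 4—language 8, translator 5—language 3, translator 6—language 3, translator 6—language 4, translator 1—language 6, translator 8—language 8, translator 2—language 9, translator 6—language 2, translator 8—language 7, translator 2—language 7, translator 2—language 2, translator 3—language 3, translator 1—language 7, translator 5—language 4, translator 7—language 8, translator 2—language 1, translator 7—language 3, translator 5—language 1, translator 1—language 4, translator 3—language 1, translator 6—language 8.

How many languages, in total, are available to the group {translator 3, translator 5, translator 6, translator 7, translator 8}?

8

The union of neighbours of {translator 3, translator 5, translator 6, translator 7, translator 8} is {language 1, language 2, language 3, language 4, language 6, language 7, language 8, language 9}, which has 8 elements.
Since |N(S)| = 8 ≥ |S| = 5, Hall's condition holds for this subset.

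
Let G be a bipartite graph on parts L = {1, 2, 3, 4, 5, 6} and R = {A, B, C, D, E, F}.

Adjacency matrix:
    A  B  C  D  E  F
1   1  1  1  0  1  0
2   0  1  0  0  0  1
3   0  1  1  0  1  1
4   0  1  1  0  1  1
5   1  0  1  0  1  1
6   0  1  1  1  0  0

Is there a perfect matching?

A valid assignment of size 6: 1–A, 2–F, 3–B, 4–C, 5–E, 6–D.
All 6 left vertices are covered.

Yes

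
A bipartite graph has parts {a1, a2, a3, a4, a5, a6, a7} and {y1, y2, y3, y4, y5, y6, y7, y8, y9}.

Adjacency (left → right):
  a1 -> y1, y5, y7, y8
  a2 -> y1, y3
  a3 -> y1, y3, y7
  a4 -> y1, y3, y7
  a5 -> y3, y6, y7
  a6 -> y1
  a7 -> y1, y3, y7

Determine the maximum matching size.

One maximum matching: a1→y5, a2→y1, a3→y7, a4→y3, a5→y6.
The set {a2, a3, a4, a6, a7} has only 3 neighbours ({y1, y3, y7}), so by Hall's theorem at most 5 of the 7 left vertices can be matched.

5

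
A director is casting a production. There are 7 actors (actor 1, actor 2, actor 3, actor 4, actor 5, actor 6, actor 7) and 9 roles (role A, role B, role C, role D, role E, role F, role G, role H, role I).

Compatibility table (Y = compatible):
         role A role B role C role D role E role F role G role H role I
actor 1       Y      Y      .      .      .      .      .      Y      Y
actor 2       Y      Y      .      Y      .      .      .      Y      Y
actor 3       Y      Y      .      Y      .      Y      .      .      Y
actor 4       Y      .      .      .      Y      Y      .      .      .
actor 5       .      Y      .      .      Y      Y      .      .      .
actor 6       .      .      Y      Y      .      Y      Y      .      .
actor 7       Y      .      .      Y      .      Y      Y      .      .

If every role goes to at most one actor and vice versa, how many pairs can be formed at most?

A valid assignment of size 7: actor 1-role A, actor 2-role H, actor 3-role B, actor 4-role E, actor 5-role F, actor 6-role D, actor 7-role G.
All 7 actors are matched, so no larger matching exists.

7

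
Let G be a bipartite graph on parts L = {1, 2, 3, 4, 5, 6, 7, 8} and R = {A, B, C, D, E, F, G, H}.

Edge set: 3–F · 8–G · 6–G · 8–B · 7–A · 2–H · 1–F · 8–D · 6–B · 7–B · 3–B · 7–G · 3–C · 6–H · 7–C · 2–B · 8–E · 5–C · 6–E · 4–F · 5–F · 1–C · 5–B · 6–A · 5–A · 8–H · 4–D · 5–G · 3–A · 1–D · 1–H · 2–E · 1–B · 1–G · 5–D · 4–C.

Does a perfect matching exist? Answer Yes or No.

For example, pair 1–H, 2–E, 3–F, 4–D, 5–B, 6–A, 7–C, 8–G.
All 8 left vertices are covered.

Yes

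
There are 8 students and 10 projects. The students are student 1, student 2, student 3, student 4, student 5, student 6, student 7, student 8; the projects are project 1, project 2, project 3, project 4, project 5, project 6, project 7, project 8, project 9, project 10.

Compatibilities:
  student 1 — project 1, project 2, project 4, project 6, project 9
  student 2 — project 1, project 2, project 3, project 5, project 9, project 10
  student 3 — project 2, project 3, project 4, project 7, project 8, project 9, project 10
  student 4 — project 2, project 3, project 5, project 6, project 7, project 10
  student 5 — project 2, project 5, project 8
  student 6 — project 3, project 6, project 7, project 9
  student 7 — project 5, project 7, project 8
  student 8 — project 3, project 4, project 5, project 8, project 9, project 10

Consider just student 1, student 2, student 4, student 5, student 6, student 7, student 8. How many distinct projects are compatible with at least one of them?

The union of neighbours of {student 1, student 2, student 4, student 5, student 6, student 7, student 8} is {project 1, project 2, project 3, project 4, project 5, project 6, project 7, project 8, project 9, project 10}, which has 10 elements.
Since |N(S)| = 10 ≥ |S| = 7, Hall's condition holds for this subset.

10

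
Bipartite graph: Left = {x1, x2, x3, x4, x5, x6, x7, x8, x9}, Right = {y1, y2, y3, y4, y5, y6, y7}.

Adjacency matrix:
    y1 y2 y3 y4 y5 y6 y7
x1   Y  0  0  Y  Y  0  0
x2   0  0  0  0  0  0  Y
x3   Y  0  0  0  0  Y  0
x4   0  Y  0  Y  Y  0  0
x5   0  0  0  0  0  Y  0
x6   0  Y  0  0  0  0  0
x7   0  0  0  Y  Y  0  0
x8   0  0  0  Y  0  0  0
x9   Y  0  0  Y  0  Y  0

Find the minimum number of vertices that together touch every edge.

The 6 edges x1–y4, x2–y7, x3–y1, x4–y5, x5–y6, x6–y2 form a matching, so any vertex cover needs at least 6 vertices (one per matched edge).
Conversely {x2, y1, y2, y4, y5, y6} meets every edge and has exactly 6 vertices, so 6 is optimal.

6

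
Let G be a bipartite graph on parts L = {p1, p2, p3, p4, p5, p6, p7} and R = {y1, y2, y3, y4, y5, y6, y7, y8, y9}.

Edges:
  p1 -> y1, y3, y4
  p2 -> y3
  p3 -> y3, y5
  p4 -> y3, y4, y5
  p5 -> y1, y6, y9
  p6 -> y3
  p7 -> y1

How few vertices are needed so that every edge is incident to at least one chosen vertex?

5

{p5, y1, y3, y4, y5} is a vertex cover of size 5: every edge has an endpoint in this set.
No smaller cover exists because p1–y1, p2–y3, p3–y5, p4–y4, p5–y6 is a matching of size 5, and a cover must include an endpoint of each of these disjoint edges (König's theorem).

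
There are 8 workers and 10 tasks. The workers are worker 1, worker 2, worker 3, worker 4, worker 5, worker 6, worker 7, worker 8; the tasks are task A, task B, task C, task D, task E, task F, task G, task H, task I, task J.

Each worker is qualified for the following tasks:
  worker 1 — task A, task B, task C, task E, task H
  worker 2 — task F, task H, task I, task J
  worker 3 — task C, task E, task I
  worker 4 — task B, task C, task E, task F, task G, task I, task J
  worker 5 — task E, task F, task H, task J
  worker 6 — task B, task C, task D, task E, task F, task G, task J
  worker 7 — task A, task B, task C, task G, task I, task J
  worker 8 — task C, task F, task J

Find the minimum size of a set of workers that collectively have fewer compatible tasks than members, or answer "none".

none

A matching saturating every worker exists, for instance worker 1→task C, worker 2→task H, worker 3→task I, worker 4→task F, worker 5→task E, worker 6→task D, worker 7→task A, worker 8→task J.
By Hall's marriage theorem, this means |N(S)| ≥ |S| for every subset S, so no violating subset exists.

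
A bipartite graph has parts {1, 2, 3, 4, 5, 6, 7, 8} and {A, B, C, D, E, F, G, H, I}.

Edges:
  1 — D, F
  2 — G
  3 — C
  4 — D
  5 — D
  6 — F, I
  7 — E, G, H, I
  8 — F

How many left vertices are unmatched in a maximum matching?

2

A valid assignment of size 6: 1→F, 2→G, 3→C, 4→D, 6→I, 7→E.
The set {1, 4, 5, 8} has only 2 neighbours ({D, F}), so by Hall's theorem at most 6 of the 8 left vertices can be matched.
That matches 6 of the 8, leaving 2 unmatched; no matching can do better.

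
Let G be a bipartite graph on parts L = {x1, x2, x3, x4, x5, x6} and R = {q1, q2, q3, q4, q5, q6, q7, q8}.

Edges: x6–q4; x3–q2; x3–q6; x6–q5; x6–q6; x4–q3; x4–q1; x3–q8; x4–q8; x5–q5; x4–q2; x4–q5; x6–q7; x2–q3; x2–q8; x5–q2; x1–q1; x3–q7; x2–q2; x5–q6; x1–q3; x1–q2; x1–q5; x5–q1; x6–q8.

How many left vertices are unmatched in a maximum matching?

One maximum matching: x1-q5, x2-q8, x3-q7, x4-q1, x5-q2, x6-q6.
This saturates every left vertex, so 6 is the maximum.
That matches 6 of the 6, leaving 0 unmatched; no matching can do better.

0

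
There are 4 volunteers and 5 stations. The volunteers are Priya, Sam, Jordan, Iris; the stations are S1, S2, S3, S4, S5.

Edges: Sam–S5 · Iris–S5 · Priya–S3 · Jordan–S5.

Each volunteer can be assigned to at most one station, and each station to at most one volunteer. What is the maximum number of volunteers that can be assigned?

2

For example, pair Priya-S3, Sam-S5.
The set {Sam, Jordan, Iris} has only 1 neighbour ({S5}), so by Hall's theorem at most 2 of the 4 volunteers can be matched.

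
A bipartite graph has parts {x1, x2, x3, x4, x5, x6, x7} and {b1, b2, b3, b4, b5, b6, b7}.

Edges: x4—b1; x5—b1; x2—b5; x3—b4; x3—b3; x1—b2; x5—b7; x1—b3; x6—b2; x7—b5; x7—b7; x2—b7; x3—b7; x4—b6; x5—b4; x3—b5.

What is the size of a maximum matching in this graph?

7

One maximum matching: x1→b3, x2→b7, x3→b4, x4→b6, x5→b1, x6→b2, x7→b5.
All 7 left vertices are matched, so no larger matching exists.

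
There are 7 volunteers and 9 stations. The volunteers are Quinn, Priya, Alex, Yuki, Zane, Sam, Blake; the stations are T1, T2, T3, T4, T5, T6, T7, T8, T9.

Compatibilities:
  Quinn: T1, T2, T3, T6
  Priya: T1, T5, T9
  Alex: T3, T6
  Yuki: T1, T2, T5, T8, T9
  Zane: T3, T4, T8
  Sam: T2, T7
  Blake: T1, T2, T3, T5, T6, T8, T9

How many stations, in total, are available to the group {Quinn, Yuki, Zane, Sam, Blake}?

9

The union of neighbours of {Quinn, Yuki, Zane, Sam, Blake} is {T1, T2, T3, T4, T5, T6, T7, T8, T9}, which has 9 elements.
Since |N(S)| = 9 ≥ |S| = 5, Hall's condition holds for this subset.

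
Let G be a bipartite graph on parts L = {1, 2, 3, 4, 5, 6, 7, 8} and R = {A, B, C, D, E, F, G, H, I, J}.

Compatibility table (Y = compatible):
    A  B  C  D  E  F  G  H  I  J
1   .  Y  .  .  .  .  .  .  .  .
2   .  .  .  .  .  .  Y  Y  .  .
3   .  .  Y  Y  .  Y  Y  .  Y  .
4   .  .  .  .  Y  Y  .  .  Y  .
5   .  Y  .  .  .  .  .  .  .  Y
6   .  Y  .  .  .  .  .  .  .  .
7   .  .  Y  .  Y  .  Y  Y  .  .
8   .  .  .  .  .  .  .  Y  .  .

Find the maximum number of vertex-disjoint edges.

A valid assignment of size 7: 1→B, 2→G, 3→F, 4→E, 5→J, 7→C, 8→H.
The set {1, 6} has only 1 neighbour ({B}), so by Hall's theorem at most 7 of the 8 left vertices can be matched.

7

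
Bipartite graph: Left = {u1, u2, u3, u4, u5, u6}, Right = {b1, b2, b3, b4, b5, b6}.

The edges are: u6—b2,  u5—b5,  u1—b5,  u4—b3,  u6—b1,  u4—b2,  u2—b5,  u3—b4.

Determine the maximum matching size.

4

A valid assignment of size 4: u1–b5, u3–b4, u4–b3, u6–b2.
The set {u1, u2, u5} has only 1 neighbour ({b5}), so by Hall's theorem at most 4 of the 6 left vertices can be matched.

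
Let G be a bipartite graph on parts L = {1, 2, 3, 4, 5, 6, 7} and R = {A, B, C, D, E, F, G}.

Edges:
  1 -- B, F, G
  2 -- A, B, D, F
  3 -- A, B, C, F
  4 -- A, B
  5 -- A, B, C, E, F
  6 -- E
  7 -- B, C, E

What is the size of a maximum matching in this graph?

One maximum matching: 1–G, 2–D, 3–C, 4–A, 5–F, 6–E, 7–B.
This saturates every left vertex, so 7 is the maximum.

7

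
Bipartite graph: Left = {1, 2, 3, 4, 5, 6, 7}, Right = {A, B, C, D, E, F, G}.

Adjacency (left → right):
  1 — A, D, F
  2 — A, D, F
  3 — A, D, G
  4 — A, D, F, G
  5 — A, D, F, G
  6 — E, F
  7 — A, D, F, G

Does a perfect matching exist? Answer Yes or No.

The set {1, 2, 3, 4, 5, 7} has only 4 neighbours ({A, D, F, G}), so by Hall's theorem at most 5 of the 7 left vertices can be matched.
Hence no matching covers every left vertex.

No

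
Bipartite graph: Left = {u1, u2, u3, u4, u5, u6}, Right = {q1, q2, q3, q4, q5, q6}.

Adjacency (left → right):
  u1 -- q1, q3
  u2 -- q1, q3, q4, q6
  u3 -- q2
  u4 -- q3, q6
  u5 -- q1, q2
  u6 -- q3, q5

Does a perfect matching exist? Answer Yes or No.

Yes

A valid assignment of size 6: u1-q3, u2-q4, u3-q2, u4-q6, u5-q1, u6-q5.
Every left vertex is matched, so this is a perfect matching.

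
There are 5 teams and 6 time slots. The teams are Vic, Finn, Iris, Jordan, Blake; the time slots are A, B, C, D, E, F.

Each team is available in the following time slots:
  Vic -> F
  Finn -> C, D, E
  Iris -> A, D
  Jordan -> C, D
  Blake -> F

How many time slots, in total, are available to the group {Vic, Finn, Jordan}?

The union of neighbours of {Vic, Finn, Jordan} is {C, D, E, F}, which has 4 elements.
Since |N(S)| = 4 ≥ |S| = 3, Hall's condition holds for this subset.

4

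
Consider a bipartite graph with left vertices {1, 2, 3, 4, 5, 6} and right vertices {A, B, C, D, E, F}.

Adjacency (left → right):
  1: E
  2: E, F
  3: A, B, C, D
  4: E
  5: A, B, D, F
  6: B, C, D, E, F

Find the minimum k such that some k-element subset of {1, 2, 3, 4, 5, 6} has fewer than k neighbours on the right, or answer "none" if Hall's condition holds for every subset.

2

Take S = {1, 4}. Its neighbourhood is {E}, so |N(S)| = 1 < |S| = 2.
No single vertex violates Hall's condition since each has at least one neighbour, so 2 is the minimum.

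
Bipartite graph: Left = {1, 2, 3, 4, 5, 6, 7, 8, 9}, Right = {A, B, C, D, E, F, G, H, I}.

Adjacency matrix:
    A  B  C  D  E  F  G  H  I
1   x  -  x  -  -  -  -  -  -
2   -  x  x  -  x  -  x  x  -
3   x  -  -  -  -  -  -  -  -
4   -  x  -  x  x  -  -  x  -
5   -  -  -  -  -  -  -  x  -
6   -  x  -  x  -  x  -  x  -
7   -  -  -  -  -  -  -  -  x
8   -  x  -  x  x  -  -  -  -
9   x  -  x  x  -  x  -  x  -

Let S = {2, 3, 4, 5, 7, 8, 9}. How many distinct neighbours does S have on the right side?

9

The union of neighbours of {2, 3, 4, 5, 7, 8, 9} is {A, B, C, D, E, F, G, H, I}, which has 9 elements.
Since |N(S)| = 9 ≥ |S| = 7, Hall's condition holds for this subset.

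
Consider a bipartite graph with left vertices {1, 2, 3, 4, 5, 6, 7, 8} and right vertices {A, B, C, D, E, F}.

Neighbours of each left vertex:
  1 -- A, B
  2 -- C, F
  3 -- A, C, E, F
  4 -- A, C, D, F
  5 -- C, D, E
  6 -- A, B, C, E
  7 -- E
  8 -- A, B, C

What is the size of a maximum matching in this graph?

6

For example, pair 1→A, 2→F, 3→C, 4→D, 5→E, 6→B.
The set {1, 2, 3, 4, 5, 6, 7, 8} has only 6 neighbours ({A, B, C, D, E, F}), so by Hall's theorem at most 6 of the 8 left vertices can be matched.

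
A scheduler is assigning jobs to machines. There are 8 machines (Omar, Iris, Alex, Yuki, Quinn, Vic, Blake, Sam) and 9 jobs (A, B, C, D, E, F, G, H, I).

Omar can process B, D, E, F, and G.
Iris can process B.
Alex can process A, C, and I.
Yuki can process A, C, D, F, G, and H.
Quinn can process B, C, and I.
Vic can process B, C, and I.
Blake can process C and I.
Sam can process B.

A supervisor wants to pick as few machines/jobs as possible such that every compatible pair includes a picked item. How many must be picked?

6

{Omar, Alex, Yuki, B, C, I} is a vertex cover of size 6: every edge has an endpoint in this set.
No smaller cover exists because Omar–E, Iris–B, Alex–A, Yuki–G, Quinn–I, Vic–C is a matching of size 6, and a cover must include an endpoint of each of these disjoint edges (König's theorem).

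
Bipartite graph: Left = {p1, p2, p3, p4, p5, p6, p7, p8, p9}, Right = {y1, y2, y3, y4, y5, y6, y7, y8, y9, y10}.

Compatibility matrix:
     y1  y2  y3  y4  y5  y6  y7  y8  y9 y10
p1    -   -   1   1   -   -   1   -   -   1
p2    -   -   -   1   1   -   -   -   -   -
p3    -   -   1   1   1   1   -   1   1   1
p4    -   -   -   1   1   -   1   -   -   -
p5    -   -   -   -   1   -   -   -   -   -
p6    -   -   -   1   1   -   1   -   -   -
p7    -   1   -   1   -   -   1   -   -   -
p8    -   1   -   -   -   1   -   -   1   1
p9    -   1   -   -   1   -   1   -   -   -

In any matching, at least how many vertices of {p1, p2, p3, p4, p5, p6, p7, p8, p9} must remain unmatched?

2

For example, pair p1-y3, p2-y4, p3-y6, p4-y7, p5-y5, p7-y2, p8-y10.
The set {p2, p4, p5, p6, p7, p9} has only 4 neighbours ({y2, y4, y5, y7}), so by Hall's theorem at most 7 of the 9 left vertices can be matched.
That matches 7 of the 9, leaving 2 unmatched; no matching can do better.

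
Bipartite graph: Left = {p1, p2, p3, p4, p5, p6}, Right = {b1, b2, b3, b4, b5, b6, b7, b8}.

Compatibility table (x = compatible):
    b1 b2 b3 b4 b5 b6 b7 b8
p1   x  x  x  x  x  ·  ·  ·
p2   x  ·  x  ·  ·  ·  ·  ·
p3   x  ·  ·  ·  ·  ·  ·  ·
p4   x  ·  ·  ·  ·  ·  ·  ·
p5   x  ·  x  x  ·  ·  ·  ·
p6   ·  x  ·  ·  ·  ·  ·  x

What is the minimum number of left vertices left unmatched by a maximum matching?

1

A valid assignment of size 5: p1→b5, p2→b3, p3→b1, p5→b4, p6→b8.
The set {p3, p4} has only 1 neighbour ({b1}), so by Hall's theorem at most 5 of the 6 left vertices can be matched.
That matches 5 of the 6, leaving 1 unmatched; no matching can do better.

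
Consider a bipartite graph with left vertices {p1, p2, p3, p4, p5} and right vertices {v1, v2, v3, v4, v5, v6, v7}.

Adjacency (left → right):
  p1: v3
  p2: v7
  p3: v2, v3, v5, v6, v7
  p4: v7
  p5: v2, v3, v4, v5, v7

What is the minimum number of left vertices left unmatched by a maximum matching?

One maximum matching: p1-v3, p2-v7, p3-v6, p5-v2.
The set {p2, p4} has only 1 neighbour ({v7}), so by Hall's theorem at most 4 of the 5 left vertices can be matched.
That matches 4 of the 5, leaving 1 unmatched; no matching can do better.

1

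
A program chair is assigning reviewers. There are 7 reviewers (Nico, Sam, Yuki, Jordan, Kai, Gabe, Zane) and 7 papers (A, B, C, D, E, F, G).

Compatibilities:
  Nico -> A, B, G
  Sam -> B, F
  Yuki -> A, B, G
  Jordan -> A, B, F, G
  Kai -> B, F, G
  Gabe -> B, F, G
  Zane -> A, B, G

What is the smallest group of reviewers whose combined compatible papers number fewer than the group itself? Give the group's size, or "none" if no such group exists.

5

Take S = {Nico, Sam, Yuki, Jordan, Kai}. Its neighbourhood is {A, B, F, G}, so |N(S)| = 4 < |S| = 5.
Every subset of size less than 5 has at least as many neighbours as members, so 5 is the minimum.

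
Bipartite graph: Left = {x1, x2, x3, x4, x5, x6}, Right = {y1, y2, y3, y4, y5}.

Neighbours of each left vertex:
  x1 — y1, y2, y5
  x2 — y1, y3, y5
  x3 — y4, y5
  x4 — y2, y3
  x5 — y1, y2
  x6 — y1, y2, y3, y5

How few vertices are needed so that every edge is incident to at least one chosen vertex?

A maximum matching has 5 edges (e.g. x1–y5, x2–y3, x3–y4, x4–y2, x5–y1).
By König's theorem the minimum vertex cover has the same size. One such cover is {x3, y1, y2, y3, y5}.

5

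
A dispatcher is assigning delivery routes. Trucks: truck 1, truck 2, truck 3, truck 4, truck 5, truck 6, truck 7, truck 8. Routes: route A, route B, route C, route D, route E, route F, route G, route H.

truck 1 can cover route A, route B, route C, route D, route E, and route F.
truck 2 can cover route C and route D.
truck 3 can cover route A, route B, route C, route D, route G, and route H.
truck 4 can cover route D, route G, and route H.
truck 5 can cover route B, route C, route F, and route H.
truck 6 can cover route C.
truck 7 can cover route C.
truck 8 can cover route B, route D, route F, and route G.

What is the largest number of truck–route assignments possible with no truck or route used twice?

A valid assignment of size 7: truck 1–route E, truck 2–route D, truck 3–route G, truck 4–route H, truck 5–route F, truck 6–route C, truck 8–route B.
The set {truck 6, truck 7} has only 1 neighbour ({route C}), so by Hall's theorem at most 7 of the 8 trucks can be matched.

7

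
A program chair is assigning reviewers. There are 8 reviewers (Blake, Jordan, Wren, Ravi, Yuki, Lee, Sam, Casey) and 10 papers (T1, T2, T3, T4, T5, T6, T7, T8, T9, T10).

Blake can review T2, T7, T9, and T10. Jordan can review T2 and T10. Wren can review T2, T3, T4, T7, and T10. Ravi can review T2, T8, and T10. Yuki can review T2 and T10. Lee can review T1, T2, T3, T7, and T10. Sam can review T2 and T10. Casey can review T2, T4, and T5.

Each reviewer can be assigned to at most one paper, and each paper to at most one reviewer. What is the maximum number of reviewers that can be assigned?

7

For example, pair Blake–T9, Jordan–T2, Wren–T4, Ravi–T8, Yuki–T10, Lee–T7, Casey–T5.
The set {Jordan, Yuki, Sam} has only 2 neighbours ({T10, T2}), so by Hall's theorem at most 7 of the 8 reviewers can be matched.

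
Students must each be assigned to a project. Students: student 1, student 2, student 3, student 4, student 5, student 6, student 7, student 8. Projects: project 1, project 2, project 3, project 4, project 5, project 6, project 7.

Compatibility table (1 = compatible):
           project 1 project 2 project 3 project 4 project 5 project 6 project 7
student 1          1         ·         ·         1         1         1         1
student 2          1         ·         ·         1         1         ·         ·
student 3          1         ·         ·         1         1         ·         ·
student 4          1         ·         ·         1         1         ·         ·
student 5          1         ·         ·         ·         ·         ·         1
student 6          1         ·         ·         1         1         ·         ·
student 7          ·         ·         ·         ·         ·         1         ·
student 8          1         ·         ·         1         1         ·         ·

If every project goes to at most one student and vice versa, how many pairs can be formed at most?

For example, pair student 1→project 6, student 2→project 5, student 3→project 1, student 4→project 4, student 5→project 7.
The set {student 1, student 2, student 3, student 4, student 5, student 6, student 7, student 8} has only 5 neighbours ({project 1, project 4, project 5, project 6, project 7}), so by Hall's theorem at most 5 of the 8 students can be matched.

5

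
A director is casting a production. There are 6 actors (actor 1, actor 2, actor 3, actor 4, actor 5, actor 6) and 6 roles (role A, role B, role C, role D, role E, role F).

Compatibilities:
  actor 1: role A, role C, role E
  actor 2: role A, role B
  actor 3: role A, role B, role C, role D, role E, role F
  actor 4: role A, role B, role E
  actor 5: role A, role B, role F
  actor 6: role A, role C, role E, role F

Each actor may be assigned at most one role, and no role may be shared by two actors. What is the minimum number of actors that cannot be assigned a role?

A valid assignment of size 6: actor 1–role C, actor 2–role A, actor 3–role D, actor 4–role E, actor 5–role B, actor 6–role F.
This saturates every actor, so 6 is the maximum.
That matches 6 of the 6, leaving 0 unmatched; no matching can do better.

0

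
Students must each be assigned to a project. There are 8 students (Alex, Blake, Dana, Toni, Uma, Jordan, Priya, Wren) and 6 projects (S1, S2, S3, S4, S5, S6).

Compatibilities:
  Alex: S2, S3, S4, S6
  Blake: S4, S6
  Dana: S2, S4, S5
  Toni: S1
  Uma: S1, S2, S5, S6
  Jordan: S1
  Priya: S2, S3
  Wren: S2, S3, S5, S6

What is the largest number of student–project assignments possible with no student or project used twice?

6

For example, pair Alex–S3, Blake–S4, Dana–S5, Toni–S1, Uma–S6, Priya–S2.
The set {Alex, Blake, Dana, Toni, Uma, Jordan, Priya, Wren} has only 6 neighbours ({S1, S2, S3, S4, S5, S6}), so by Hall's theorem at most 6 of the 8 students can be matched.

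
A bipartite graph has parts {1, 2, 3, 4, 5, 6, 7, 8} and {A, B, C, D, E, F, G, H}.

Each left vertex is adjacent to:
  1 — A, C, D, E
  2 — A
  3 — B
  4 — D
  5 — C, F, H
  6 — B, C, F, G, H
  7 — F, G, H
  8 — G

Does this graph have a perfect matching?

A valid assignment of size 8: 1→E, 2→A, 3→B, 4→D, 5→C, 6→H, 7→F, 8→G.
All 8 left vertices are covered.

Yes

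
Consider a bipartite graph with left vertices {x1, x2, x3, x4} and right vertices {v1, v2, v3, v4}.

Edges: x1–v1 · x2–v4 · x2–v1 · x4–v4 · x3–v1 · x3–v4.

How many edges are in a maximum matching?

2

One maximum matching: x1→v1, x2→v4.
The set {x1, x2, x3, x4} has only 2 neighbours ({v1, v4}), so by Hall's theorem at most 2 of the 4 left vertices can be matched.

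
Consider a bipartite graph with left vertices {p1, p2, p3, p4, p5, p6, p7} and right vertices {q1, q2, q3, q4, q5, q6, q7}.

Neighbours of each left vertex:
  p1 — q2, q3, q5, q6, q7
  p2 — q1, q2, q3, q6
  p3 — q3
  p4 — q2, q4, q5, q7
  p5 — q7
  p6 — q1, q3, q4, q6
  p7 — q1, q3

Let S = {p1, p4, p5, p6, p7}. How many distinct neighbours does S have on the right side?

The union of neighbours of {p1, p4, p5, p6, p7} is {q1, q2, q3, q4, q5, q6, q7}, which has 7 elements.
Since |N(S)| = 7 ≥ |S| = 5, Hall's condition holds for this subset.

7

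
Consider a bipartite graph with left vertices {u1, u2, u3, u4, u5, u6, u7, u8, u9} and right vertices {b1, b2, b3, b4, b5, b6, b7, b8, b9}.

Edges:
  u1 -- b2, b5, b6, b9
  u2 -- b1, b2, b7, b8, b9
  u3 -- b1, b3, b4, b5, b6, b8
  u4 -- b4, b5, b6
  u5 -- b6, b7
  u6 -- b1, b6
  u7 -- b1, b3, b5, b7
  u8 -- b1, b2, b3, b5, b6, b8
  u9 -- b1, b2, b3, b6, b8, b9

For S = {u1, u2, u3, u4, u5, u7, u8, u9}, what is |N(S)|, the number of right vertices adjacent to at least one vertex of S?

The union of neighbours of {u1, u2, u3, u4, u5, u7, u8, u9} is {b1, b2, b3, b4, b5, b6, b7, b8, b9}, which has 9 elements.
Since |N(S)| = 9 ≥ |S| = 8, Hall's condition holds for this subset.

9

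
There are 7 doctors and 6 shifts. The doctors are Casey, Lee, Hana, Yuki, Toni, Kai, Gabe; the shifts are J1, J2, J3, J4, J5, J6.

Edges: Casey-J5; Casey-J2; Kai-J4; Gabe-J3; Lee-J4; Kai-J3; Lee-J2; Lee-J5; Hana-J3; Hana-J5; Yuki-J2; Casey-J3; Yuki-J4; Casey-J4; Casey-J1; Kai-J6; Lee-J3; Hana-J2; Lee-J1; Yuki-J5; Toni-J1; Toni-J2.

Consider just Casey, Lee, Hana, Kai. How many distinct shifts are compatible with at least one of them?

The union of neighbours of {Casey, Lee, Hana, Kai} is {J1, J2, J3, J4, J5, J6}, which has 6 elements.
Since |N(S)| = 6 ≥ |S| = 4, Hall's condition holds for this subset.

6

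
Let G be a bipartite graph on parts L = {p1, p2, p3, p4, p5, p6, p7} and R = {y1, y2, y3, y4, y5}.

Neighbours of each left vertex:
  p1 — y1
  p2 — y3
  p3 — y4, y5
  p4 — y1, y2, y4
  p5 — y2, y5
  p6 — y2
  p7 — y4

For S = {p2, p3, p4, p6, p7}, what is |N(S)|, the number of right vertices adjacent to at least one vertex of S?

5

The union of neighbours of {p2, p3, p4, p6, p7} is {y1, y2, y3, y4, y5}, which has 5 elements.
Since |N(S)| = 5 ≥ |S| = 5, Hall's condition holds for this subset.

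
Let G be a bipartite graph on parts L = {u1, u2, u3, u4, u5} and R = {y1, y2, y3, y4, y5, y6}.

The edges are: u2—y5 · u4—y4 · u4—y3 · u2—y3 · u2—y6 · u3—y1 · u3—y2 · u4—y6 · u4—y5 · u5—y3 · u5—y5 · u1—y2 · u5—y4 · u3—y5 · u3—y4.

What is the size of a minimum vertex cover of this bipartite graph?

5

{u1, u2, u3, u4, u5} is a vertex cover of size 5: every edge has an endpoint in this set.
No smaller cover exists because u1–y2, u2–y6, u3–y1, u4–y4, u5–y3 is a matching of size 5, and a cover must include an endpoint of each of these disjoint edges (König's theorem).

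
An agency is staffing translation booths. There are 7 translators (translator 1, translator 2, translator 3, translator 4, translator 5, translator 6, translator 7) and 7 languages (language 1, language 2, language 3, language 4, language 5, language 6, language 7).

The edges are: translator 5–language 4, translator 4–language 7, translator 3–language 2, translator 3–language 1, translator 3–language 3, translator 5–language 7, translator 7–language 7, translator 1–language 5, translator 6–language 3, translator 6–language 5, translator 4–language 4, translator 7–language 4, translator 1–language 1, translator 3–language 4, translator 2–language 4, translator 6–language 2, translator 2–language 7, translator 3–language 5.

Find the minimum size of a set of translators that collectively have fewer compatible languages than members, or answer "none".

3

Take S = {translator 2, translator 4, translator 5}. Its neighbourhood is {language 4, language 7}, so |N(S)| = 2 < |S| = 3.
Every subset of size less than 3 has at least as many neighbours as members, so 3 is the minimum.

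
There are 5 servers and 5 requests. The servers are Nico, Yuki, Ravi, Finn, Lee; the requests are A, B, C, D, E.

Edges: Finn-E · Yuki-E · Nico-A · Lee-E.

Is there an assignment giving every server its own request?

The set {Yuki, Ravi, Finn, Lee} has only 1 neighbour ({E}), so by Hall's theorem at most 2 of the 5 servers can be matched.
Hence no matching covers every server.

No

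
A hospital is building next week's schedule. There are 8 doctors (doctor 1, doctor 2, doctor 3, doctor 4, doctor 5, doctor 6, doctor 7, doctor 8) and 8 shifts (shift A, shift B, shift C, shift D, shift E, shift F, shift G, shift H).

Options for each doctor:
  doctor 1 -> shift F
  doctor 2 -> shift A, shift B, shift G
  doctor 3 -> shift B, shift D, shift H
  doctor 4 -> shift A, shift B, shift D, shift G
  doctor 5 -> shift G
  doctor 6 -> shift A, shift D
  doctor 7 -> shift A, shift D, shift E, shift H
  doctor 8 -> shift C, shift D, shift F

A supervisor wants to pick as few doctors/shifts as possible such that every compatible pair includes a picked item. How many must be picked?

{doctor 1, doctor 2, doctor 3, doctor 4, doctor 5, doctor 6, doctor 7, doctor 8} is a vertex cover of size 8: every edge has an endpoint in this set.
No smaller cover exists because doctor 1–shift F, doctor 2–shift B, doctor 3–shift H, doctor 4–shift D, doctor 5–shift G, doctor 6–shift A, doctor 7–shift E, doctor 8–shift C is a matching of size 8, and a cover must include an endpoint of each of these disjoint edges (König's theorem).

8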